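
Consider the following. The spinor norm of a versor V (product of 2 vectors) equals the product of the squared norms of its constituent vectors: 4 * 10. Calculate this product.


Spinor norm N(V) = |v1|^2 * |v2|^2 * ... * |v2|^2
= 4 * 10
Running product: 4, 40
N(V) = 40


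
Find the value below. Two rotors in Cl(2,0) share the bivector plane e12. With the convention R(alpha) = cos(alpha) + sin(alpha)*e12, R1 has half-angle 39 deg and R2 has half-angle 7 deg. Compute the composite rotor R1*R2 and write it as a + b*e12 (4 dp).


Same-plane rotors commute and their half-angles add:
R1*R2 = cos(a1 + a2) + sin(a1 + a2)*e12.
a1 + a2 = 39 + 7 = 46 deg
cos(46 deg) = 0.6947
sin(46 deg) = 0.7193
R1*R2 = 0.6947 + 0.7193*e12


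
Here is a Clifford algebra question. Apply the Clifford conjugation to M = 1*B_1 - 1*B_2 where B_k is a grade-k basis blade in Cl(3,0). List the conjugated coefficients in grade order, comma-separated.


Clifford conjugate sign for grade k: (-1)^(k(k+1)/2)
Grade 1: (-1)^(1*2/2) = (-1)^1 = -1, coeff 1 -> -1
Grade 2: (-1)^(2*3/2) = (-1)^3 = -1, coeff -1 -> 1
Conjugated coefficients: -1, 1


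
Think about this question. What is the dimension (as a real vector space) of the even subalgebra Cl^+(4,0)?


Even subalgebra dimension = 2^(n-1)
n = 4 + 0 = 4
2^(4 - 1) = 2^3 = 8
Verification: sum of C(4,k) for even k = 1 + 6 + 1 = 8
Result = 8


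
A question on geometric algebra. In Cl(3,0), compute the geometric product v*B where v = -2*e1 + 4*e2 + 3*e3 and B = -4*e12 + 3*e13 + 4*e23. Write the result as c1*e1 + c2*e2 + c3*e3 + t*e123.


vB has grade-1 (vector) and grade-3 (trivector) parts: vB = (v _| B) + (v ^ B).
Vector part <vB>_1:
  e1: -v2*b12 - v3*b13 = -(4)*(-4) - (3)*(3) = 7
  e2: v1*b12 - v3*b23 = (-2)*(-4) - (3)*(4) = -4
  e3: v1*b13 + v2*b23 = (-2)*(3) + (4)*(4) = 10
Trivector part <vB>_3:
  e123: v1*b23 - v2*b13 + v3*b12 = (-2)*(4) - (4)*(3) + (3)*(-4) = -32
vB = 7*e1 - 4*e2 + 10*e3 - 32*e123


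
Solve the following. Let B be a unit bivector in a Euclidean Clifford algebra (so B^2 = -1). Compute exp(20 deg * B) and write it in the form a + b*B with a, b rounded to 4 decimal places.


For a unit bivector B with B^2 = -1, the exponential series gives
e^(theta*B) = cos(theta) + sin(theta)*B (the GA analogue of Euler's formula).
theta = 20 degrees = 0.349066 rad
cos(20 deg) = 0.9397
sin(20 deg) = 0.3420
exp(theta*B) = 0.9397 + 0.3420*B


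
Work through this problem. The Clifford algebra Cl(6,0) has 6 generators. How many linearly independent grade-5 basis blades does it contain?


Number of grade-k basis blades in Cl(p,q) with n = p + q is C(n, k).
n = 6 + 0 = 6
C(6, 5) = 6! / (5! * 1!)
= 720 / (120 * 1)
= 6


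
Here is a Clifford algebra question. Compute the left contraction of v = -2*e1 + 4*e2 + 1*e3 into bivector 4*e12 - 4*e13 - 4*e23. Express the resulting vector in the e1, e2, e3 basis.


Left contraction v _| B = <vB>_1 (grade-1 part of the geometric product vB).
Using e1_|e12 = e2, e2_|e12 = -e1, e1_|e13 = e3, e3_|e13 = -e1, e2_|e23 = e3, e3_|e23 = -e2:
e1 coeff: -v2*b12 - v3*b13 = -(4)*(4) - (1)*(-4) = -12
e2 coeff: v1*b12 - v3*b23 = (-2)*(4) - (1)*(-4) = -4
e3 coeff: v1*b13 + v2*b23 = (-2)*(-4) + (4)*(-4) = -8
v _| B = -12*e1 - 4*e2 - 8*e3


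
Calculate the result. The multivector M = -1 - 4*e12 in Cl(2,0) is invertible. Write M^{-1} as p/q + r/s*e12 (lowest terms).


M = -1 - 4*e12, where e12^2 = -1.
Since M commutes with its reverse ~M = a - b*e12, M * ~M = a^2 - b^2*e12^2 = a^2 + b^2.
So M^{-1} = ~M / (a^2 + b^2) = (a - b*e12)/(a^2 + b^2).
a^2 + b^2 = 1 + 16 = 17
Scalar part = -1/17 = -1/17
Bivector coeff = 4/17 = 4/17
M^{-1} = -1/17 + 4/17*e12


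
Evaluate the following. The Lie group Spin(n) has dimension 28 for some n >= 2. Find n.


dim Spin(n) = dim so(n) = n(n-1)/2.
Solve n(n-1)/2 = 28, i.e. n^2 - n - 56 = 0.
Discriminant = 1 + 8*28 = 225
n = (1 + sqrt(225))/2 = (1 + 15)/2 = 8


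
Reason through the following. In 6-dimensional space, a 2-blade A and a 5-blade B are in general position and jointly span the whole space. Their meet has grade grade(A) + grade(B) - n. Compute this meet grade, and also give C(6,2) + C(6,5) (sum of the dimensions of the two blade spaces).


Meet grade = grade(A) + grade(B) - n
= 2 + 5 - 6 = 1
C(6,2) = 15
C(6,5) = 6
dim_A + dim_B = 15 + 6 = 21


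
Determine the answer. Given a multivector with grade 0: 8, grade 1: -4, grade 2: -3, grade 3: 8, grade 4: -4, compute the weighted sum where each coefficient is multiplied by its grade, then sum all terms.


Grade-weighted sum = sum of grade_k * coefficient_k
0*8 = 0
1*(-4) = -4
2*(-3) = -6
3*8 = 24
4*(-4) = -16
Total = 0 + (-4) + (-6) + 24 + (-16) = -2


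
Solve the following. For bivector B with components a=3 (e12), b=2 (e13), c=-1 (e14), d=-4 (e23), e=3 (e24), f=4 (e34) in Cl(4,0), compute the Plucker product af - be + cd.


Plucker relation: af - be + cd
a*f = 3*4 = 12
b*e = 2*3 = 6
c*d = (-1)*(-4) = 4
af - be + cd = 12 - 6 + 4
= 10


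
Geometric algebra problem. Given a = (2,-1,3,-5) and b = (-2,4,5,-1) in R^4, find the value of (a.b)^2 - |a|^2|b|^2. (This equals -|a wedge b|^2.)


a . b = 2*(-2) + (-1)*4 + 3*5 + (-5)*(-1)
= -4 + (-4) + 15 + 5 = 12
|a|^2 = 2^2 + (-1)^2 + 3^2 + (-5)^2 = 39
|b|^2 = (-2)^2 + 4^2 + 5^2 + (-1)^2 = 46
(a.b)^2 = 12^2 = 144
|a|^2 * |b|^2 = 39 * 46 = 1794
Result = 144 - 1794 = -1650


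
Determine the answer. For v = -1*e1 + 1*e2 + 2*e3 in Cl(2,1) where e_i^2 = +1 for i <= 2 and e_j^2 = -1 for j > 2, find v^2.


v^2 = sum of c_i^2 * e_i^2
Positive signature terms (e_i^2 = +1): (-1)^2 + 1^2 = 2
Negative signature terms (e_j^2 = -1): 2^2 = 4
v^2 = 2 - 4 = -2


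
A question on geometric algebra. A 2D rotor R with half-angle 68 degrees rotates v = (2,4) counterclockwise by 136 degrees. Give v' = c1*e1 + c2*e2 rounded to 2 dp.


Rotor R = cos(68deg) - sin(68deg)*e12
Rotation angle theta = 2 * 68 = 136 degrees
v' = R*v*~R rotates v by theta.
cos(136deg) = -0.7193, sin(136deg) = 0.6947
v'_1 = 2*cos(136deg) - 4*sin(136deg)
= 2*(-0.7193) - 4*0.6947
= -4.22
v'_2 = 2*sin(136deg) + 4*cos(136deg)
= 2*0.6947 + 4*(-0.7193)
= -1.49
v' = -4.22*e1 - 1.49*e2


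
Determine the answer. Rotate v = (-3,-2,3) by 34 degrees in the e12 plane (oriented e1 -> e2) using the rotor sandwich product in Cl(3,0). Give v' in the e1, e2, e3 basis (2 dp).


Rotor R = cos(17deg) - sin(17deg)*e12
Rotation angle theta = 2 * 17 = 34 degrees in the e12 plane (e1 -> e2).
The component perpendicular to the plane (e3) is invariant: v'_3 = v3 = 3.00
cos(34deg) = 0.8290, sin(34deg) = 0.5592
v'_1 = v1*cos(theta) - v2*sin(theta) = -3*0.8290 - (-2)*0.5592 = -1.37
v'_2 = v1*sin(theta) + v2*cos(theta) = -3*0.5592 + (-2)*0.8290 = -3.34
v' = -1.37*e1 - 3.34*e2 + 3.00*e3


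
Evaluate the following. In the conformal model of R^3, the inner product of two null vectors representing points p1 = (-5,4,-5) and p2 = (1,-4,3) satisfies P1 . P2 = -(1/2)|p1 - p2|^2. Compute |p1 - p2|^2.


p1 - p2 = (-6, 8, -8)
|p1 - p2|^2 = (-6)^2 + 8^2 + (-8)^2
= 36 + 64 + 64
= 164


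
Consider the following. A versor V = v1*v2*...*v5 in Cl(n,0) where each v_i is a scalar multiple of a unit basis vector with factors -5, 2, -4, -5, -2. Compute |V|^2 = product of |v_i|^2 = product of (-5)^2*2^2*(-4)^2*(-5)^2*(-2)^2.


Each vector v_i has |v_i|^2 = s_i^2
Squared scales: (-5)^2 = 25, 2^2 = 4, (-4)^2 = 16, (-5)^2 = 25, (-2)^2 = 4
|V|^2 = 25 * 4 * 16 * 25 * 4
= 160000


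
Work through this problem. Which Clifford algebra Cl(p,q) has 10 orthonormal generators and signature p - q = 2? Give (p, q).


We need p + q = 10 and p - q = 2.
Adding: 2p = 10 + 2 = 12, so p = 6.
Then q = 10 - 6 = 4.
(p, q) = (6, 4)


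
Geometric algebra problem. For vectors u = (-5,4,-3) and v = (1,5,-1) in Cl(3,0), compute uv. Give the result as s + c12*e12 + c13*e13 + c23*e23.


In Cl(3,0): e_i^2 = 1, e_ie_j = -e_je_i for i != j.
Scalar part = u . v = (-5)*1 + 4*5 + (-3)*(-1)
= -5 + 20 + 3 = 18
e12 coeff = (-5)*5 - 4*1 = -25 - 4 = -29
e13 coeff = (-5)*(-1) - (-3)*1 = 5 - (-3) = 8
e23 coeff = 4*(-1) - (-3)*5 = -4 - (-15) = 11
uv = 18 - 29*e12 + 8*e13 + 11*e23


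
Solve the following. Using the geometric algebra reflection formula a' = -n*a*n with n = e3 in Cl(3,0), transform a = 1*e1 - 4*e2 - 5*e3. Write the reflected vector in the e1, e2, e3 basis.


Reflection formula: a' = -n*a*n, with n = e3 (unit vector, n^2 = 1).
For reflection through hyperplane perp to e3:
The component along e3 flips sign, others stay.
a = (1, -4, -5)
a' = (1, -4, 5)
a' = 1*e1 - 4*e2 + 5*e3


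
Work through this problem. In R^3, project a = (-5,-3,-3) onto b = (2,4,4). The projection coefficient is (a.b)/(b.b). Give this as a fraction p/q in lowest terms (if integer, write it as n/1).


Projection coefficient = (a . b) / (b . b)
a . b = (-5)*2 + (-3)*4 + (-3)*4
= -10 + (-12) + (-12) = -34
b . b = 2^2 + 4^2 + 4^2
= 4 + 16 + 16 = 36
Coefficient = -34/36
In lowest terms: -17/18


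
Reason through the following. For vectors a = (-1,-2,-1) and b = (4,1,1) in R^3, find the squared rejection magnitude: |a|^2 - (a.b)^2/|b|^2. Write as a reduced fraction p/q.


|a|^2 = (-1)^2 + (-2)^2 + (-1)^2 = 6
|b|^2 = 4^2 + 1^2 + 1^2 = 18
a . b = (-1)*4 + (-2)*1 + (-1)*1 = -7
(a.b)^2 = (-7)^2 = 49
|rej|^2 = 6 - 49/18
= (108 - 49)/18
= 59/18
In lowest terms: 59/18


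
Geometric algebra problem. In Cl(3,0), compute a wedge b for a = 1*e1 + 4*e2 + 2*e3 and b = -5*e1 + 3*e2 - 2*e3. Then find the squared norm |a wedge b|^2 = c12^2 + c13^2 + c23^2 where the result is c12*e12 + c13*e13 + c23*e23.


a wedge b = (a1*b2 - a2*b1)*e12 + (a1*b3 - a3*b1)*e13 + (a2*b3 - a3*b2)*e23
e12 coeff: 1*3 - 4*(-5) = 3 - (-20) = 23
e13 coeff: 1*(-2) - 2*(-5) = -2 - (-10) = 8
e23 coeff: 4*(-2) - 2*3 = -8 - 6 = -14
|a wedge b|^2 = 23^2 + 8^2 + (-14)^2
= 529 + 64 + 196
= 789


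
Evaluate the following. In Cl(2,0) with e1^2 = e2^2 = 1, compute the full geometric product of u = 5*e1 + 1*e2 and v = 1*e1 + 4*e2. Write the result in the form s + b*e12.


Expand: (5*e1 + 1*e2)(1*e1 + 4*e2)
= 5*1*e1e1 + 5*4*e1e2 + 1*1*e2e1 + 1*4*e2e2
Using e1^2 = e2^2 = 1, e2e1 = -e1e2:
Scalar part s = 5*1 + 1*4 = 5 + 4 = 9
Bivector part b = 5*4 - 1*1 = 20 - 1 = 19
uv = 9 + 19*e12


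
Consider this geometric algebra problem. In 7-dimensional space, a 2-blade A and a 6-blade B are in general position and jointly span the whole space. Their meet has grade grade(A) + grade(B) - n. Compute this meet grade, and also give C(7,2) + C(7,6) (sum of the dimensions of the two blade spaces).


Meet grade = grade(A) + grade(B) - n
= 2 + 6 - 7 = 1
C(7,2) = 21
C(7,6) = 7
dim_A + dim_B = 21 + 7 = 28


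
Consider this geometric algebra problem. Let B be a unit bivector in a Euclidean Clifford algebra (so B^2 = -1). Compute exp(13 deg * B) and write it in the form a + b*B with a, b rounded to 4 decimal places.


For a unit bivector B with B^2 = -1, the exponential series gives
e^(theta*B) = cos(theta) + sin(theta)*B (the GA analogue of Euler's formula).
theta = 13 degrees = 0.226893 rad
cos(13 deg) = 0.9744
sin(13 deg) = 0.2250
exp(theta*B) = 0.9744 + 0.2250*B


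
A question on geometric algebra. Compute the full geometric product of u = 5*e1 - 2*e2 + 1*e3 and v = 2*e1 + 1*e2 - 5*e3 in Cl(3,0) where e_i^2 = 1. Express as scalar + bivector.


In Cl(3,0): e_i^2 = 1, e_ie_j = -e_je_i for i != j.
Scalar part = u . v = 5*2 + (-2)*1 + 1*(-5)
= 10 + (-2) + (-5) = 3
e12 coeff = 5*1 - (-2)*2 = 5 - (-4) = 9
e13 coeff = 5*(-5) - 1*2 = -25 - 2 = -27
e23 coeff = (-2)*(-5) - 1*1 = 10 - 1 = 9
uv = 3 + 9*e12 - 27*e13 + 9*e23


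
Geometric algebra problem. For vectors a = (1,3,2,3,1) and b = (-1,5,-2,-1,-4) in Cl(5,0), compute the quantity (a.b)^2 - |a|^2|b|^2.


a . b = 1*(-1) + 3*5 + 2*(-2) + 3*(-1) + 1*(-4)
= -1 + 15 + (-4) + (-3) + (-4) = 3
|a|^2 = 1^2 + 3^2 + 2^2 + 3^2 + 1^2 = 24
|b|^2 = (-1)^2 + 5^2 + (-2)^2 + (-1)^2 + (-4)^2 = 47
(a.b)^2 = 3^2 = 9
|a|^2 * |b|^2 = 24 * 47 = 1128
Result = 9 - 1128 = -1119


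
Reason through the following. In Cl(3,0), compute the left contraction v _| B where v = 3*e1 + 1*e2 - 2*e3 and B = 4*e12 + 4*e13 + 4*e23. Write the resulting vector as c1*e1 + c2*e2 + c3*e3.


Left contraction v _| B = <vB>_1 (grade-1 part of the geometric product vB).
Using e1_|e12 = e2, e2_|e12 = -e1, e1_|e13 = e3, e3_|e13 = -e1, e2_|e23 = e3, e3_|e23 = -e2:
e1 coeff: -v2*b12 - v3*b13 = -(1)*(4) - (-2)*(4) = 4
e2 coeff: v1*b12 - v3*b23 = (3)*(4) - (-2)*(4) = 20
e3 coeff: v1*b13 + v2*b23 = (3)*(4) + (1)*(4) = 16
v _| B = 4*e1 + 20*e2 + 16*e3


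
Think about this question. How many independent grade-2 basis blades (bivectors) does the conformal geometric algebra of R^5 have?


The conformal model of R^5 uses Cl(6,1) with m = 5 + 2 = 7 generators.
Number of grade-2 blades = C(m, 2) = C(7, 2)
= 7*6/2 = 21


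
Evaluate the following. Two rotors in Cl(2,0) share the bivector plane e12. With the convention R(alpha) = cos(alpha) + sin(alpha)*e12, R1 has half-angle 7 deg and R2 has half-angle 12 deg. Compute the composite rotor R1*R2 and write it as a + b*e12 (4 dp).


Same-plane rotors commute and their half-angles add:
R1*R2 = cos(a1 + a2) + sin(a1 + a2)*e12.
a1 + a2 = 7 + 12 = 19 deg
cos(19 deg) = 0.9455
sin(19 deg) = 0.3256
R1*R2 = 0.9455 + 0.3256*e12


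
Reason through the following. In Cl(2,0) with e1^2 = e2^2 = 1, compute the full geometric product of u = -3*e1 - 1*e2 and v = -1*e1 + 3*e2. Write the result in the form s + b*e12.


Expand: (-3*e1 - 1*e2)(-1*e1 + 3*e2)
= (-3)*(-1)*e1e1 + (-3)*3*e1e2 + (-1)*(-1)*e2e1 + (-1)*3*e2e2
Using e1^2 = e2^2 = 1, e2e1 = -e1e2:
Scalar part s = (-3)*(-1) + (-1)*3 = 3 + (-3) = 0
Bivector part b = (-3)*3 - (-1)*(-1) = -9 - 1 = -10
uv = 0 - 10*e12


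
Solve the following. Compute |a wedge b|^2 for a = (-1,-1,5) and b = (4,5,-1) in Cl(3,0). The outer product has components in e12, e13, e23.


a wedge b = (a1*b2 - a2*b1)*e12 + (a1*b3 - a3*b1)*e13 + (a2*b3 - a3*b2)*e23
e12 coeff: (-1)*5 - (-1)*4 = -5 - (-4) = -1
e13 coeff: (-1)*(-1) - 5*4 = 1 - 20 = -19
e23 coeff: (-1)*(-1) - 5*5 = 1 - 25 = -24
|a wedge b|^2 = (-1)^2 + (-19)^2 + (-24)^2
= 1 + 361 + 576
= 938


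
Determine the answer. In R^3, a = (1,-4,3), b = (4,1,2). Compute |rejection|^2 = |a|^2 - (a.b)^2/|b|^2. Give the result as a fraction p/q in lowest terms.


|a|^2 = 1^2 + (-4)^2 + 3^2 = 26
|b|^2 = 4^2 + 1^2 + 2^2 = 21
a . b = 1*4 + (-4)*1 + 3*2 = 6
(a.b)^2 = 6^2 = 36
|rej|^2 = 26 - 36/21
= (546 - 36)/21
= 510/21
In lowest terms: 170/7


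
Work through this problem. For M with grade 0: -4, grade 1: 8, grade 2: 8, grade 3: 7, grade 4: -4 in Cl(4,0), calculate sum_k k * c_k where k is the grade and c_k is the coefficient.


Grade-weighted sum = sum of grade_k * coefficient_k
0*(-4) = 0
1*8 = 8
2*8 = 16
3*7 = 21
4*(-4) = -16
Total = 0 + 8 + 16 + 21 + (-16) = 29


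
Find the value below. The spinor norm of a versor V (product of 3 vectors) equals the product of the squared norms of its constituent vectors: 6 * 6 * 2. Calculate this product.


Spinor norm N(V) = |v1|^2 * |v2|^2 * ... * |v3|^2
= 6 * 6 * 2
Running product: 6, 36, 72
N(V) = 72


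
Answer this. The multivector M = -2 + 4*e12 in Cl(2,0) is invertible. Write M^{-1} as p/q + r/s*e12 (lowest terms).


M = -2 + 4*e12, where e12^2 = -1.
Since M commutes with its reverse ~M = a - b*e12, M * ~M = a^2 - b^2*e12^2 = a^2 + b^2.
So M^{-1} = ~M / (a^2 + b^2) = (a - b*e12)/(a^2 + b^2).
a^2 + b^2 = 4 + 16 = 20
Scalar part = -2/20 = -1/10
Bivector coeff = -4/20 = -1/5
M^{-1} = -1/10 - 1/5*e12


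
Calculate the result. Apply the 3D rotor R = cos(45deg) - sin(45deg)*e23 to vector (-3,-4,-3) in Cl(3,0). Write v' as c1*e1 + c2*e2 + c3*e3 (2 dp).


Rotor R = cos(45deg) - sin(45deg)*e23
Rotation angle theta = 2 * 45 = 90 degrees in the e23 plane (e2 -> e3).
The component perpendicular to the plane (e1) is invariant: v'_1 = v1 = -3.00
cos(90deg) = 0.0000, sin(90deg) = 1.0000
v'_2 = v2*cos(theta) - v3*sin(theta) = -4*0.0000 - (-3)*1.0000 = 3.00
v'_3 = v2*sin(theta) + v3*cos(theta) = -4*1.0000 + (-3)*0.0000 = -4.00
v' = -3.00*e1 + 3.00*e2 - 4.00*e3


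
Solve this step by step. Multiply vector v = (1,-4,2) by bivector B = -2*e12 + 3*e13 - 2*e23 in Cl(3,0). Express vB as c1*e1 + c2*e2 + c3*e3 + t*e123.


vB has grade-1 (vector) and grade-3 (trivector) parts: vB = (v _| B) + (v ^ B).
Vector part <vB>_1:
  e1: -v2*b12 - v3*b13 = -(-4)*(-2) - (2)*(3) = -14
  e2: v1*b12 - v3*b23 = (1)*(-2) - (2)*(-2) = 2
  e3: v1*b13 + v2*b23 = (1)*(3) + (-4)*(-2) = 11
Trivector part <vB>_3:
  e123: v1*b23 - v2*b13 + v3*b12 = (1)*(-2) - (-4)*(3) + (2)*(-2) = 6
vB = -14*e1 + 2*e2 + 11*e3 + 6*e123


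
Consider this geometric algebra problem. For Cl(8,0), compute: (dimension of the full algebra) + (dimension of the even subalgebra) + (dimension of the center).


n = 8 + 0 = 8
Total dim = 2^8 = 256
Even subalgebra dim = 2^7 = 128
n is even, so center dim = 1
Sum = 256 + 128 + 1 = 385


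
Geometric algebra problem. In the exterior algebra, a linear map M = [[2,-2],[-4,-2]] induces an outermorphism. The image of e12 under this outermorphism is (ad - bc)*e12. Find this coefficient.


The outermorphism of a linear map f sends e1^e2 to f(e1)^f(e2).
f(e1) = 2*e1 - 4*e2
f(e2) = -2*e1 - 2*e2
f(e1) ^ f(e2) = (2*e1 - 4*e2) ^ (-2*e1 - 2*e2)
= 2*(-2)*e12 + (-4)*(-2)*e21
= (-4 - 8)*e12
= -12*e12
Coefficient = -12


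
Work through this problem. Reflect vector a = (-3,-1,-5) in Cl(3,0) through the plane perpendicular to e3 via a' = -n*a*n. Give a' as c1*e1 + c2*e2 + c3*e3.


Reflection formula: a' = -n*a*n, with n = e3 (unit vector, n^2 = 1).
For reflection through hyperplane perp to e3:
The component along e3 flips sign, others stay.
a = (-3, -1, -5)
a' = (-3, -1, 5)
a' = -3*e1 - 1*e2 + 5*e3


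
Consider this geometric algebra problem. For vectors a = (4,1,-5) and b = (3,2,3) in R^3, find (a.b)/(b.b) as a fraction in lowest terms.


Projection coefficient = (a . b) / (b . b)
a . b = 4*3 + 1*2 + (-5)*3
= 12 + 2 + (-15) = -1
b . b = 3^2 + 2^2 + 3^2
= 9 + 4 + 9 = 22
Coefficient = -1/22
In lowest terms: -1/22


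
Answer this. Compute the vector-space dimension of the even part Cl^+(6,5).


Even subalgebra dimension = 2^(n-1)
n = 6 + 5 = 11
2^(11 - 1) = 2^10 = 1024
Verification: sum of C(11,k) for even k = 1 + 55 + 330 + 462 + 165 + 11 = 1024
Result = 1024


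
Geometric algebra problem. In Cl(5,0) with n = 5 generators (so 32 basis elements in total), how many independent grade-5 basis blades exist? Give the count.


Number of grade-k basis blades in Cl(p,q) with n = p + q is C(n, k).
n = 5 + 0 = 5
C(5, 5) = 5! / (5! * 0!)
= 120 / (120 * 1)
= 1


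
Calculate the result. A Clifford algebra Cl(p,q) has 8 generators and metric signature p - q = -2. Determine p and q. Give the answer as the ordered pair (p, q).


We need p + q = 8 and p - q = -2.
Adding: 2p = 8 + (-2) = 6, so p = 3.
Then q = 8 - 3 = 5.
(p, q) = (3, 5)


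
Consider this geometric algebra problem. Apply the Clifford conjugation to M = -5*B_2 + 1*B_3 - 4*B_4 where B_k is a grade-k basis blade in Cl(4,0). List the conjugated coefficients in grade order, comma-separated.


Clifford conjugate sign for grade k: (-1)^(k(k+1)/2)
Grade 2: (-1)^(2*3/2) = (-1)^3 = -1, coeff -5 -> 5
Grade 3: (-1)^(3*4/2) = (-1)^6 = 1, coeff 1 -> 1
Grade 4: (-1)^(4*5/2) = (-1)^10 = 1, coeff -4 -> -4
Conjugated coefficients: 5, 1, -4


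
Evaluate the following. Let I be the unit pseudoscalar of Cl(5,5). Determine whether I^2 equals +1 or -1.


The pseudoscalar I = e1...e_n (product of all n generators) of Cl(p,q) satisfies I^2 = (-1)^(q + n(n-1)/2).
p = 5, q = 5, n = p + q = 10
n(n-1)/2 = 10 * 9 / 2 = 45
Exponent = q + n(n-1)/2 = 5 + 45 = 50
I^2 = (-1)^50 = +1


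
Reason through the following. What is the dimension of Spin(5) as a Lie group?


Spin(n) double-covers SO(n); both have Lie algebra so(n) of dimension n(n-1)/2.
n = 5
n(n-1) = 5 * 4 = 20
dim Spin(5) = 20/2 = 10


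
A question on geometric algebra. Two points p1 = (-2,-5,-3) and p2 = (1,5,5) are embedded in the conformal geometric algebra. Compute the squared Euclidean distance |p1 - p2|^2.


p1 - p2 = (-3, -10, -8)
|p1 - p2|^2 = (-3)^2 + (-10)^2 + (-8)^2
= 9 + 100 + 64
= 173


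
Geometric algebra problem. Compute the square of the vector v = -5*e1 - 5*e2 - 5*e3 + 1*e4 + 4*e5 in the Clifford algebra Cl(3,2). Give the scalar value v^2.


v^2 = sum of c_i^2 * e_i^2
Positive signature terms (e_i^2 = +1): (-5)^2 + (-5)^2 + (-5)^2 = 75
Negative signature terms (e_j^2 = -1): 1^2 + 4^2 = 17
v^2 = 75 - 17 = 58


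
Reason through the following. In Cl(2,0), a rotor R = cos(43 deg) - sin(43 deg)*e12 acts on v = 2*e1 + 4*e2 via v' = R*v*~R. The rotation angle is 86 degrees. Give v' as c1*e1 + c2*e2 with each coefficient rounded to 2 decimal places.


Rotor R = cos(43deg) - sin(43deg)*e12
Rotation angle theta = 2 * 43 = 86 degrees
v' = R*v*~R rotates v by theta.
cos(86deg) = 0.0698, sin(86deg) = 0.9976
v'_1 = 2*cos(86deg) - 4*sin(86deg)
= 2*0.0698 - 4*0.9976
= -3.85
v'_2 = 2*sin(86deg) + 4*cos(86deg)
= 2*0.9976 + 4*0.0698
= 2.27
v' = -3.85*e1 + 2.27*e2


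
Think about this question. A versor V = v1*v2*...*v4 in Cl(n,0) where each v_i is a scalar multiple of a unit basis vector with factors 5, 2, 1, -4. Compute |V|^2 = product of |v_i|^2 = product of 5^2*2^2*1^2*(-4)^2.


Each vector v_i has |v_i|^2 = s_i^2
Squared scales: 5^2 = 25, 2^2 = 4, 1^2 = 1, (-4)^2 = 16
|V|^2 = 25 * 4 * 1 * 16
= 1600


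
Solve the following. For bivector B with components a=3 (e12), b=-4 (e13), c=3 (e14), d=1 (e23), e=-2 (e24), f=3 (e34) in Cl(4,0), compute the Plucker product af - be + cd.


Plucker relation: af - be + cd
a*f = 3*3 = 9
b*e = (-4)*(-2) = 8
c*d = 3*1 = 3
af - be + cd = 9 - 8 + 3
= 4


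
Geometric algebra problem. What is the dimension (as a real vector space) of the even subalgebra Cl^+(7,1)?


Even subalgebra dimension = 2^(n-1)
n = 7 + 1 = 8
2^(8 - 1) = 2^7 = 128
Verification: sum of C(8,k) for even k = 1 + 28 + 70 + 28 + 1 = 128
Result = 128


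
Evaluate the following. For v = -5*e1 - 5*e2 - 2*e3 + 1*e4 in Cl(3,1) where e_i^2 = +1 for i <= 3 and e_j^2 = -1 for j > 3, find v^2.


v^2 = sum of c_i^2 * e_i^2
Positive signature terms (e_i^2 = +1): (-5)^2 + (-5)^2 + (-2)^2 = 54
Negative signature terms (e_j^2 = -1): 1^2 = 1
v^2 = 54 - 1 = 53


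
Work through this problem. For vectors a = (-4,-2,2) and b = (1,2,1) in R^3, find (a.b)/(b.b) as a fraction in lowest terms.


Projection coefficient = (a . b) / (b . b)
a . b = (-4)*1 + (-2)*2 + 2*1
= -4 + (-4) + 2 = -6
b . b = 1^2 + 2^2 + 1^2
= 1 + 4 + 1 = 6
Coefficient = -6/6
In lowest terms: -1/1


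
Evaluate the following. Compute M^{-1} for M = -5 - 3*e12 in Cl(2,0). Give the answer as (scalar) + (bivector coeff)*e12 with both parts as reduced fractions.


M = -5 - 3*e12, where e12^2 = -1.
Since M commutes with its reverse ~M = a - b*e12, M * ~M = a^2 - b^2*e12^2 = a^2 + b^2.
So M^{-1} = ~M / (a^2 + b^2) = (a - b*e12)/(a^2 + b^2).
a^2 + b^2 = 25 + 9 = 34
Scalar part = -5/34 = -5/34
Bivector coeff = 3/34 = 3/34
M^{-1} = -5/34 + 3/34*e12


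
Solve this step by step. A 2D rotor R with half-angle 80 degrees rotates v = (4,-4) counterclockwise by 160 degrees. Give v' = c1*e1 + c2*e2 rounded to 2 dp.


Rotor R = cos(80deg) - sin(80deg)*e12
Rotation angle theta = 2 * 80 = 160 degrees
v' = R*v*~R rotates v by theta.
cos(160deg) = -0.9397, sin(160deg) = 0.3420
v'_1 = 4*cos(160deg) - (-4)*sin(160deg)
= 4*(-0.9397) - (-4)*0.3420
= -2.39
v'_2 = 4*sin(160deg) + (-4)*cos(160deg)
= 4*0.3420 + (-4)*(-0.9397)
= 5.13
v' = -2.39*e1 + 5.13*e2


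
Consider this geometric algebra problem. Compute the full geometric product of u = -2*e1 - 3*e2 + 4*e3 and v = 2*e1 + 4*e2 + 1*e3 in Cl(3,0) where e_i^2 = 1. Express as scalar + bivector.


In Cl(3,0): e_i^2 = 1, e_ie_j = -e_je_i for i != j.
Scalar part = u . v = (-2)*2 + (-3)*4 + 4*1
= -4 + (-12) + 4 = -12
e12 coeff = (-2)*4 - (-3)*2 = -8 - (-6) = -2
e13 coeff = (-2)*1 - 4*2 = -2 - 8 = -10
e23 coeff = (-3)*1 - 4*4 = -3 - 16 = -19
uv = -12 - 2*e12 - 10*e13 - 19*e23


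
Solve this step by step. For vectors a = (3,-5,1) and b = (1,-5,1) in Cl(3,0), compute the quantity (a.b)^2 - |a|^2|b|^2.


a . b = 3*1 + (-5)*(-5) + 1*1
= 3 + 25 + 1 = 29
|a|^2 = 3^2 + (-5)^2 + 1^2 = 35
|b|^2 = 1^2 + (-5)^2 + 1^2 = 27
(a.b)^2 = 29^2 = 841
|a|^2 * |b|^2 = 35 * 27 = 945
Result = 841 - 945 = -104


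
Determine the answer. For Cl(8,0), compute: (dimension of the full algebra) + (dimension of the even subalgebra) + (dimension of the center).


n = 8 + 0 = 8
Total dim = 2^8 = 256
Even subalgebra dim = 2^7 = 128
n is even, so center dim = 1
Sum = 256 + 128 + 1 = 385


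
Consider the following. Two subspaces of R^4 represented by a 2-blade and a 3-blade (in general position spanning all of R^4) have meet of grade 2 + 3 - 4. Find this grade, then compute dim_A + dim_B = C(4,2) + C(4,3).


Meet grade = grade(A) + grade(B) - n
= 2 + 3 - 4 = 1
C(4,2) = 6
C(4,3) = 4
dim_A + dim_B = 6 + 4 = 10


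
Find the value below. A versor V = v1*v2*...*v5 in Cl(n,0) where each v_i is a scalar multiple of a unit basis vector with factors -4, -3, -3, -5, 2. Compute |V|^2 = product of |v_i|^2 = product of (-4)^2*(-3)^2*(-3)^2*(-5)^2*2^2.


Each vector v_i has |v_i|^2 = s_i^2
Squared scales: (-4)^2 = 16, (-3)^2 = 9, (-3)^2 = 9, (-5)^2 = 25, 2^2 = 4
|V|^2 = 16 * 9 * 9 * 25 * 4
= 129600


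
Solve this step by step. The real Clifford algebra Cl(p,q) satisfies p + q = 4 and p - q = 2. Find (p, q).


We need p + q = 4 and p - q = 2.
Adding: 2p = 4 + 2 = 6, so p = 3.
Then q = 4 - 3 = 1.
(p, q) = (3, 1)


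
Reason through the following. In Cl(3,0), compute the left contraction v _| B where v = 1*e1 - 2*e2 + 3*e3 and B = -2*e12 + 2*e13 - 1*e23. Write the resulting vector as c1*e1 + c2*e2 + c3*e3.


Left contraction v _| B = <vB>_1 (grade-1 part of the geometric product vB).
Using e1_|e12 = e2, e2_|e12 = -e1, e1_|e13 = e3, e3_|e13 = -e1, e2_|e23 = e3, e3_|e23 = -e2:
e1 coeff: -v2*b12 - v3*b13 = -(-2)*(-2) - (3)*(2) = -10
e2 coeff: v1*b12 - v3*b23 = (1)*(-2) - (3)*(-1) = 1
e3 coeff: v1*b13 + v2*b23 = (1)*(2) + (-2)*(-1) = 4
v _| B = -10*e1 + 1*e2 + 4*e3


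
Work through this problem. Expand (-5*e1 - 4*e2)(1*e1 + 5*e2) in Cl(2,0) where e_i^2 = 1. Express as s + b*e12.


Expand: (-5*e1 - 4*e2)(1*e1 + 5*e2)
= (-5)*1*e1e1 + (-5)*5*e1e2 + (-4)*1*e2e1 + (-4)*5*e2e2
Using e1^2 = e2^2 = 1, e2e1 = -e1e2:
Scalar part s = (-5)*1 + (-4)*5 = -5 + (-20) = -25
Bivector part b = (-5)*5 - (-4)*1 = -25 - (-4) = -21
uv = -25 - 21*e12


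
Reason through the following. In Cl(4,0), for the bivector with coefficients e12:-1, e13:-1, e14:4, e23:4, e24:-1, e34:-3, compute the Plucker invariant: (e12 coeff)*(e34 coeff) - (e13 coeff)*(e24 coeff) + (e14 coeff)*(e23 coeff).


Plucker relation: af - be + cd
a*f = (-1)*(-3) = 3
b*e = (-1)*(-1) = 1
c*d = 4*4 = 16
af - be + cd = 3 - 1 + 16
= 18


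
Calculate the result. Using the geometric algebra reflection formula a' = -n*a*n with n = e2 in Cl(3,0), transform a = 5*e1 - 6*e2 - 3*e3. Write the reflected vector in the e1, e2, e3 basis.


Reflection formula: a' = -n*a*n, with n = e2 (unit vector, n^2 = 1).
For reflection through hyperplane perp to e2:
The component along e2 flips sign, others stay.
a = (5, -6, -3)
a' = (5, 6, -3)
a' = 5*e1 + 6*e2 - 3*e3


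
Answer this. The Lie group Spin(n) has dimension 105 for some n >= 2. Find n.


dim Spin(n) = dim so(n) = n(n-1)/2.
Solve n(n-1)/2 = 105, i.e. n^2 - n - 210 = 0.
Discriminant = 1 + 8*105 = 841
n = (1 + sqrt(841))/2 = (1 + 29)/2 = 15


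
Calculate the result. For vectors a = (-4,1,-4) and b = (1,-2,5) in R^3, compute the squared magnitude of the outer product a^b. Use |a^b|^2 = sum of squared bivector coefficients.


a wedge b = (a1*b2 - a2*b1)*e12 + (a1*b3 - a3*b1)*e13 + (a2*b3 - a3*b2)*e23
e12 coeff: (-4)*(-2) - 1*1 = 8 - 1 = 7
e13 coeff: (-4)*5 - (-4)*1 = -20 - (-4) = -16
e23 coeff: 1*5 - (-4)*(-2) = 5 - 8 = -3
|a wedge b|^2 = 7^2 + (-16)^2 + (-3)^2
= 49 + 256 + 9
= 314


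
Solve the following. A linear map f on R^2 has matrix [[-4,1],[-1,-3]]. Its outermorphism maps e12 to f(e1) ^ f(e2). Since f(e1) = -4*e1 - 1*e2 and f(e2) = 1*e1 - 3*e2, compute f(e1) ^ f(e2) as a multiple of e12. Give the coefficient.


The outermorphism of a linear map f sends e1^e2 to f(e1)^f(e2).
f(e1) = -4*e1 - 1*e2
f(e2) = 1*e1 - 3*e2
f(e1) ^ f(e2) = (-4*e1 - 1*e2) ^ (1*e1 - 3*e2)
= (-4)*(-3)*e12 + (-1)*1*e21
= (12 - (-1))*e12
= 13*e12
Coefficient = 13


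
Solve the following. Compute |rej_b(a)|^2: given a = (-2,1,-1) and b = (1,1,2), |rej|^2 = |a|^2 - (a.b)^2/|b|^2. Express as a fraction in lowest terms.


|a|^2 = (-2)^2 + 1^2 + (-1)^2 = 6
|b|^2 = 1^2 + 1^2 + 2^2 = 6
a . b = (-2)*1 + 1*1 + (-1)*2 = -3
(a.b)^2 = (-3)^2 = 9
|rej|^2 = 6 - 9/6
= (36 - 9)/6
= 27/6
In lowest terms: 9/2


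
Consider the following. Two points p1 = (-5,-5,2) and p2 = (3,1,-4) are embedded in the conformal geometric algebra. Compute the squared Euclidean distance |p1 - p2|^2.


p1 - p2 = (-8, -6, 6)
|p1 - p2|^2 = (-8)^2 + (-6)^2 + 6^2
= 64 + 36 + 36
= 136


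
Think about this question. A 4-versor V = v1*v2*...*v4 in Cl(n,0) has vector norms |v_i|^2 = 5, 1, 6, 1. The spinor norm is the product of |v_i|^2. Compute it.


Spinor norm N(V) = |v1|^2 * |v2|^2 * ... * |v4|^2
= 5 * 1 * 6 * 1
Running product: 5, 5, 30, 30
N(V) = 30


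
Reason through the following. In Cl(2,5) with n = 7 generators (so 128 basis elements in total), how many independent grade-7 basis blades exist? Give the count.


Number of grade-k basis blades in Cl(p,q) with n = p + q is C(n, k).
n = 2 + 5 = 7
C(7, 7) = 7! / (7! * 0!)
= 5040 / (5040 * 1)
= 1


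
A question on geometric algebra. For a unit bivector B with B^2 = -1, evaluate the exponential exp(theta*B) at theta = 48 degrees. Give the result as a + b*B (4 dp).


For a unit bivector B with B^2 = -1, the exponential series gives
e^(theta*B) = cos(theta) + sin(theta)*B (the GA analogue of Euler's formula).
theta = 48 degrees = 0.837758 rad
cos(48 deg) = 0.6691
sin(48 deg) = 0.7431
exp(theta*B) = 0.6691 + 0.7431*B


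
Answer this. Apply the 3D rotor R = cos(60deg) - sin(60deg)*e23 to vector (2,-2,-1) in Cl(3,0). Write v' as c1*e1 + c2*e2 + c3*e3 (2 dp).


Rotor R = cos(60deg) - sin(60deg)*e23
Rotation angle theta = 2 * 60 = 120 degrees in the e23 plane (e2 -> e3).
The component perpendicular to the plane (e1) is invariant: v'_1 = v1 = 2.00
cos(120deg) = -0.5000, sin(120deg) = 0.8660
v'_2 = v2*cos(theta) - v3*sin(theta) = -2*(-0.5000) - (-1)*0.8660 = 1.87
v'_3 = v2*sin(theta) + v3*cos(theta) = -2*0.8660 + (-1)*(-0.5000) = -1.23
v' = 2.00*e1 + 1.87*e2 - 1.23*e3


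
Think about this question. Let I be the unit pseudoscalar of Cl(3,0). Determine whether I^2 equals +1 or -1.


The pseudoscalar I = e1...e_n (product of all n generators) of Cl(p,q) satisfies I^2 = (-1)^(q + n(n-1)/2).
p = 3, q = 0, n = p + q = 3
n(n-1)/2 = 3 * 2 / 2 = 3
Exponent = q + n(n-1)/2 = 0 + 3 = 3
I^2 = (-1)^3 = -1


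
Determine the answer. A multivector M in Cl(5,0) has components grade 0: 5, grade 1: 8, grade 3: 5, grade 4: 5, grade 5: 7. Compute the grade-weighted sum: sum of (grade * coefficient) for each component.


Grade-weighted sum = sum of grade_k * coefficient_k
0*5 = 0
1*8 = 8
3*5 = 15
4*5 = 20
5*7 = 35
Total = 0 + 8 + 15 + 20 + 35 = 78


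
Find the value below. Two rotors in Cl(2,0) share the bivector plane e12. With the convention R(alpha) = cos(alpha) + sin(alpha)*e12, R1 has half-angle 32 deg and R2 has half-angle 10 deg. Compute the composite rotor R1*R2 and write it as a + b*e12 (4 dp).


Same-plane rotors commute and their half-angles add:
R1*R2 = cos(a1 + a2) + sin(a1 + a2)*e12.
a1 + a2 = 32 + 10 = 42 deg
cos(42 deg) = 0.7431
sin(42 deg) = 0.6691
R1*R2 = 0.7431 + 0.6691*e12


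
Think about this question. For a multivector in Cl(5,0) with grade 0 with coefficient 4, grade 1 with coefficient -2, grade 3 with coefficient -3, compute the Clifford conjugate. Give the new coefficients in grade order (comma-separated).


Clifford conjugate sign for grade k: (-1)^(k(k+1)/2)
Grade 0: (-1)^(0*1/2) = (-1)^0 = 1, coeff 4 -> 4
Grade 1: (-1)^(1*2/2) = (-1)^1 = -1, coeff -2 -> 2
Grade 3: (-1)^(3*4/2) = (-1)^6 = 1, coeff -3 -> -3
Conjugated coefficients: 4, 2, -3


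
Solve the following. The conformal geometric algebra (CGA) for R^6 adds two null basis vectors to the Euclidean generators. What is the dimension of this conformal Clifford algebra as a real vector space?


The conformal model of R^6 uses Cl(7,1): the 6 Euclidean generators plus two extra orthogonal generators e+ (e+^2 = +1) and e- (e-^2 = -1), from which the null vectors e0, einf are built.
Number of generators m = 6 + 2 = 8.
dim Cl(p,q) = 2^m = 2^8 = 256


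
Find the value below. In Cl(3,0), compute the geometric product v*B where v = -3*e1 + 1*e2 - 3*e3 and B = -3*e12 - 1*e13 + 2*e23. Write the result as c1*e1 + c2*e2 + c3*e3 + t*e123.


vB has grade-1 (vector) and grade-3 (trivector) parts: vB = (v _| B) + (v ^ B).
Vector part <vB>_1:
  e1: -v2*b12 - v3*b13 = -(1)*(-3) - (-3)*(-1) = 0
  e2: v1*b12 - v3*b23 = (-3)*(-3) - (-3)*(2) = 15
  e3: v1*b13 + v2*b23 = (-3)*(-1) + (1)*(2) = 5
Trivector part <vB>_3:
  e123: v1*b23 - v2*b13 + v3*b12 = (-3)*(2) - (1)*(-1) + (-3)*(-3) = 4
vB = 0*e1 + 15*e2 + 5*e3 + 4*e123


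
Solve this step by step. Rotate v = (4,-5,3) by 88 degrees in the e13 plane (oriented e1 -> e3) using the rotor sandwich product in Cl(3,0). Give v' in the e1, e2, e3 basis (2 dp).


Rotor R = cos(44deg) - sin(44deg)*e13
Rotation angle theta = 2 * 44 = 88 degrees in the e13 plane (e1 -> e3).
The component perpendicular to the plane (e2) is invariant: v'_2 = v2 = -5.00
cos(88deg) = 0.0349, sin(88deg) = 0.9994
v'_1 = v1*cos(theta) - v3*sin(theta) = 4*0.0349 - 3*0.9994 = -2.86
v'_3 = v1*sin(theta) + v3*cos(theta) = 4*0.9994 + 3*0.0349 = 4.10
v' = -2.86*e1 - 5.00*e2 + 4.10*e3


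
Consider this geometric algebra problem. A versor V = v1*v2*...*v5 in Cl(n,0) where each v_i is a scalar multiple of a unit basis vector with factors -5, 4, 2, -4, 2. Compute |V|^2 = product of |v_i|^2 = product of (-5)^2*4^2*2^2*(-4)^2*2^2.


Each vector v_i has |v_i|^2 = s_i^2
Squared scales: (-5)^2 = 25, 4^2 = 16, 2^2 = 4, (-4)^2 = 16, 2^2 = 4
|V|^2 = 25 * 16 * 4 * 16 * 4
= 102400


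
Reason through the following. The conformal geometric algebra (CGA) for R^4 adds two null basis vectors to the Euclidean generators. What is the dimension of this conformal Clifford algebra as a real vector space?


The conformal model of R^4 uses Cl(5,1): the 4 Euclidean generators plus two extra orthogonal generators e+ (e+^2 = +1) and e- (e-^2 = -1), from which the null vectors e0, einf are built.
Number of generators m = 4 + 2 = 6.
dim Cl(p,q) = 2^m = 2^6 = 64


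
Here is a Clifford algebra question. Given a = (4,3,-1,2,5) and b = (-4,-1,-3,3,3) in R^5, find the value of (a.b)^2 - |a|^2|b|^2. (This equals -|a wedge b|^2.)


a . b = 4*(-4) + 3*(-1) + (-1)*(-3) + 2*3 + 5*3
= -16 + (-3) + 3 + 6 + 15 = 5
|a|^2 = 4^2 + 3^2 + (-1)^2 + 2^2 + 5^2 = 55
|b|^2 = (-4)^2 + (-1)^2 + (-3)^2 + 3^2 + 3^2 = 44
(a.b)^2 = 5^2 = 25
|a|^2 * |b|^2 = 55 * 44 = 2420
Result = 25 - 2420 = -2395


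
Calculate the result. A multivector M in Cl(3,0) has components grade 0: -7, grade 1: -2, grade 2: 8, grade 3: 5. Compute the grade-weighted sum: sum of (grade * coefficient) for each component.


Grade-weighted sum = sum of grade_k * coefficient_k
0*(-7) = 0
1*(-2) = -2
2*8 = 16
3*5 = 15
Total = 0 + (-2) + 16 + 15 = 29


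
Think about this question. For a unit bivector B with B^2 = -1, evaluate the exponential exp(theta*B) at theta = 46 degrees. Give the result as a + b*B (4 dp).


For a unit bivector B with B^2 = -1, the exponential series gives
e^(theta*B) = cos(theta) + sin(theta)*B (the GA analogue of Euler's formula).
theta = 46 degrees = 0.802851 rad
cos(46 deg) = 0.6947
sin(46 deg) = 0.7193
exp(theta*B) = 0.6947 + 0.7193*B


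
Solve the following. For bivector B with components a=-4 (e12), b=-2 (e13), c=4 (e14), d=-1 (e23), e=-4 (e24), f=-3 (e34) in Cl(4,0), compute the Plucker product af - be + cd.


Plucker relation: af - be + cd
a*f = (-4)*(-3) = 12
b*e = (-2)*(-4) = 8
c*d = 4*(-1) = -4
af - be + cd = 12 - 8 + (-4)
= 0


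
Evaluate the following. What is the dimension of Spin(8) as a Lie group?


Spin(n) double-covers SO(n); both have Lie algebra so(n) of dimension n(n-1)/2.
n = 8
n(n-1) = 8 * 7 = 56
dim Spin(8) = 56/2 = 28


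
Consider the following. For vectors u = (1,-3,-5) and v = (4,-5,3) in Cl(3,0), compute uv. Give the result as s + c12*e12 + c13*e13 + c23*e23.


In Cl(3,0): e_i^2 = 1, e_ie_j = -e_je_i for i != j.
Scalar part = u . v = 1*4 + (-3)*(-5) + (-5)*3
= 4 + 15 + (-15) = 4
e12 coeff = 1*(-5) - (-3)*4 = -5 - (-12) = 7
e13 coeff = 1*3 - (-5)*4 = 3 - (-20) = 23
e23 coeff = (-3)*3 - (-5)*(-5) = -9 - 25 = -34
uv = 4 + 7*e12 + 23*e13 - 34*e23


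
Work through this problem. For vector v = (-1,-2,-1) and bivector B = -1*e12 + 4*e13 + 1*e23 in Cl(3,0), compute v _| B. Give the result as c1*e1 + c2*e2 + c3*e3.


Left contraction v _| B = <vB>_1 (grade-1 part of the geometric product vB).
Using e1_|e12 = e2, e2_|e12 = -e1, e1_|e13 = e3, e3_|e13 = -e1, e2_|e23 = e3, e3_|e23 = -e2:
e1 coeff: -v2*b12 - v3*b13 = -(-2)*(-1) - (-1)*(4) = 2
e2 coeff: v1*b12 - v3*b23 = (-1)*(-1) - (-1)*(1) = 2
e3 coeff: v1*b13 + v2*b23 = (-1)*(4) + (-2)*(1) = -6
v _| B = 2*e1 + 2*e2 - 6*e3


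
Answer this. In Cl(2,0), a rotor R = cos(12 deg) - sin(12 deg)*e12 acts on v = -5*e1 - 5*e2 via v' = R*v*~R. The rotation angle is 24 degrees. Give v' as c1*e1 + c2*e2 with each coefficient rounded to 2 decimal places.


Rotor R = cos(12deg) - sin(12deg)*e12
Rotation angle theta = 2 * 12 = 24 degrees
v' = R*v*~R rotates v by theta.
cos(24deg) = 0.9135, sin(24deg) = 0.4067
v'_1 = -5*cos(24deg) - (-5)*sin(24deg)
= -5*0.9135 - (-5)*0.4067
= -2.53
v'_2 = -5*sin(24deg) + (-5)*cos(24deg)
= -5*0.4067 + (-5)*0.9135
= -6.60
v' = -2.53*e1 - 6.60*e2


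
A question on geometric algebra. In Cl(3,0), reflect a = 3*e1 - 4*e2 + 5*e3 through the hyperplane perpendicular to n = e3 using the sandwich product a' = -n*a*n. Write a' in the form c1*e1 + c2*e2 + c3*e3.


Reflection formula: a' = -n*a*n, with n = e3 (unit vector, n^2 = 1).
For reflection through hyperplane perp to e3:
The component along e3 flips sign, others stay.
a = (3, -4, 5)
a' = (3, -4, -5)
a' = 3*e1 - 4*e2 - 5*e3


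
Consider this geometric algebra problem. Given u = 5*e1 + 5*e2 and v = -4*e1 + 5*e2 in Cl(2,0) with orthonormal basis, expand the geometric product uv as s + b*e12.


Expand: (5*e1 + 5*e2)(-4*e1 + 5*e2)
= 5*(-4)*e1e1 + 5*5*e1e2 + 5*(-4)*e2e1 + 5*5*e2e2
Using e1^2 = e2^2 = 1, e2e1 = -e1e2:
Scalar part s = 5*(-4) + 5*5 = -20 + 25 = 5
Bivector part b = 5*5 - 5*(-4) = 25 - (-20) = 45
uv = 5 + 45*e12


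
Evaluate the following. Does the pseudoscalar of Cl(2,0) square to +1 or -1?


The pseudoscalar I = e1...e_n (product of all n generators) of Cl(p,q) satisfies I^2 = (-1)^(q + n(n-1)/2).
p = 2, q = 0, n = p + q = 2
n(n-1)/2 = 2 * 1 / 2 = 1
Exponent = q + n(n-1)/2 = 0 + 1 = 1
I^2 = (-1)^1 = -1


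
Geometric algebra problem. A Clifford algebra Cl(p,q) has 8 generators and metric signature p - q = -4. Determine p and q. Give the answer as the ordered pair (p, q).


We need p + q = 8 and p - q = -4.
Adding: 2p = 8 + (-4) = 4, so p = 2.
Then q = 8 - 2 = 6.
(p, q) = (2, 6)


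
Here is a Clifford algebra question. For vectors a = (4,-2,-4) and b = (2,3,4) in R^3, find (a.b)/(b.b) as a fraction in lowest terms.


Projection coefficient = (a . b) / (b . b)
a . b = 4*2 + (-2)*3 + (-4)*4
= 8 + (-6) + (-16) = -14
b . b = 2^2 + 3^2 + 4^2
= 4 + 9 + 16 = 29
Coefficient = -14/29
In lowest terms: -14/29


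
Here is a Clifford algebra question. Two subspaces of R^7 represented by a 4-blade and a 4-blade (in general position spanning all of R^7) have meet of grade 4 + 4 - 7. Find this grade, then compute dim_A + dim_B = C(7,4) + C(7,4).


Meet grade = grade(A) + grade(B) - n
= 4 + 4 - 7 = 1
C(7,4) = 35
C(7,4) = 35
dim_A + dim_B = 35 + 35 = 70
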